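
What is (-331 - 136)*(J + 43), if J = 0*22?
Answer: -20081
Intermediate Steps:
J = 0
(-331 - 136)*(J + 43) = (-331 - 136)*(0 + 43) = -467*43 = -20081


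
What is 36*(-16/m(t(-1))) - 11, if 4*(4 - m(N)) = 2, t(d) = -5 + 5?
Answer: -1229/7 ≈ -175.57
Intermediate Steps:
t(d) = 0
m(N) = 7/2 (m(N) = 4 - 1/4*2 = 4 - 1/2 = 7/2)
36*(-16/m(t(-1))) - 11 = 36*(-16/7/2) - 11 = 36*(-16*2/7) - 11 = 36*(-32/7) - 11 = -1152/7 - 11 = -1229/7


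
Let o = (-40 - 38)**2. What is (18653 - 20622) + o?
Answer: 4115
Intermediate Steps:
o = 6084 (o = (-78)**2 = 6084)
(18653 - 20622) + o = (18653 - 20622) + 6084 = -1969 + 6084 = 4115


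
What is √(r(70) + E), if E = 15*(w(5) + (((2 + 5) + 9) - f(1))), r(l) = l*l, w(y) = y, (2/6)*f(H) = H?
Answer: √5170 ≈ 71.903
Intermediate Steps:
f(H) = 3*H
r(l) = l²
E = 270 (E = 15*(5 + (((2 + 5) + 9) - 3)) = 15*(5 + ((7 + 9) - 1*3)) = 15*(5 + (16 - 3)) = 15*(5 + 13) = 15*18 = 270)
√(r(70) + E) = √(70² + 270) = √(4900 + 270) = √5170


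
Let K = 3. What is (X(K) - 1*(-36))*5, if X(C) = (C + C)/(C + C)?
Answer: 185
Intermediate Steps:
X(C) = 1 (X(C) = (2*C)/((2*C)) = (2*C)*(1/(2*C)) = 1)
(X(K) - 1*(-36))*5 = (1 - 1*(-36))*5 = (1 + 36)*5 = 37*5 = 185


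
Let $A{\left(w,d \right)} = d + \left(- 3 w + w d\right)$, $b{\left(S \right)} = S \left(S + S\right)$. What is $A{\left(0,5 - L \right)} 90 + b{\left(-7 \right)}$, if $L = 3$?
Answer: $278$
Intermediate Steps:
$b{\left(S \right)} = 2 S^{2}$ ($b{\left(S \right)} = S 2 S = 2 S^{2}$)
$A{\left(w,d \right)} = d - 3 w + d w$ ($A{\left(w,d \right)} = d + \left(- 3 w + d w\right) = d - 3 w + d w$)
$A{\left(0,5 - L \right)} 90 + b{\left(-7 \right)} = \left(\left(5 - 3\right) - 0 + \left(5 - 3\right) 0\right) 90 + 2 \left(-7\right)^{2} = \left(\left(5 - 3\right) + 0 + \left(5 - 3\right) 0\right) 90 + 2 \cdot 49 = \left(2 + 0 + 2 \cdot 0\right) 90 + 98 = \left(2 + 0 + 0\right) 90 + 98 = 2 \cdot 90 + 98 = 180 + 98 = 278$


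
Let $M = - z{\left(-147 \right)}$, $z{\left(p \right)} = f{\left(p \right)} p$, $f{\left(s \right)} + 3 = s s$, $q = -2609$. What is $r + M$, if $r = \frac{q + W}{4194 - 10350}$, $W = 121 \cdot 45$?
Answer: $\frac{4887989489}{1539} \approx 3.1761 \cdot 10^{6}$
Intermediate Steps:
$f{\left(s \right)} = -3 + s^{2}$ ($f{\left(s \right)} = -3 + s s = -3 + s^{2}$)
$W = 5445$
$z{\left(p \right)} = p \left(-3 + p^{2}\right)$ ($z{\left(p \right)} = \left(-3 + p^{2}\right) p = p \left(-3 + p^{2}\right)$)
$r = - \frac{709}{1539}$ ($r = \frac{-2609 + 5445}{4194 - 10350} = \frac{2836}{-6156} = 2836 \left(- \frac{1}{6156}\right) = - \frac{709}{1539} \approx -0.46069$)
$M = 3176082$ ($M = - \left(-147\right) \left(-3 + \left(-147\right)^{2}\right) = - \left(-147\right) \left(-3 + 21609\right) = - \left(-147\right) 21606 = \left(-1\right) \left(-3176082\right) = 3176082$)
$r + M = - \frac{709}{1539} + 3176082 = \frac{4887989489}{1539}$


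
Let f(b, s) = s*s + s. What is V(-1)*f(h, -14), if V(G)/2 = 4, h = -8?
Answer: 1456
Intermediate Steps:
V(G) = 8 (V(G) = 2*4 = 8)
f(b, s) = s + s**2 (f(b, s) = s**2 + s = s + s**2)
V(-1)*f(h, -14) = 8*(-14*(1 - 14)) = 8*(-14*(-13)) = 8*182 = 1456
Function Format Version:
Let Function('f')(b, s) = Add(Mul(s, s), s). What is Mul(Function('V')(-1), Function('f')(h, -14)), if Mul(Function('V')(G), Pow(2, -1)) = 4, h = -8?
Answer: 1456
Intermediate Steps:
Function('V')(G) = 8 (Function('V')(G) = Mul(2, 4) = 8)
Function('f')(b, s) = Add(s, Pow(s, 2)) (Function('f')(b, s) = Add(Pow(s, 2), s) = Add(s, Pow(s, 2)))
Mul(Function('V')(-1), Function('f')(h, -14)) = Mul(8, Mul(-14, Add(1, -14))) = Mul(8, Mul(-14, -13)) = Mul(8, 182) = 1456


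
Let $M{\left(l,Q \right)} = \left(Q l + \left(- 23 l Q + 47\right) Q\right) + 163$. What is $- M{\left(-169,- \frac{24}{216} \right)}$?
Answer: $- \frac{18188}{81} \approx -224.54$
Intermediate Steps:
$M{\left(l,Q \right)} = 163 + Q l + Q \left(47 - 23 Q l\right)$ ($M{\left(l,Q \right)} = \left(Q l + \left(- 23 Q l + 47\right) Q\right) + 163 = \left(Q l + \left(47 - 23 Q l\right) Q\right) + 163 = \left(Q l + Q \left(47 - 23 Q l\right)\right) + 163 = 163 + Q l + Q \left(47 - 23 Q l\right)$)
$- M{\left(-169,- \frac{24}{216} \right)} = - (163 + 47 \left(- \frac{24}{216}\right) + - \frac{24}{216} \left(-169\right) - - 3887 \left(- \frac{24}{216}\right)^{2}) = - (163 + 47 \left(\left(-24\right) \frac{1}{216}\right) + \left(-24\right) \frac{1}{216} \left(-169\right) - - 3887 \left(\left(-24\right) \frac{1}{216}\right)^{2}) = - (163 + 47 \left(- \frac{1}{9}\right) - - \frac{169}{9} - - 3887 \left(- \frac{1}{9}\right)^{2}) = - (163 - \frac{47}{9} + \frac{169}{9} - \left(-3887\right) \frac{1}{81}) = - (163 - \frac{47}{9} + \frac{169}{9} + \frac{3887}{81}) = \left(-1\right) \frac{18188}{81} = - \frac{18188}{81}$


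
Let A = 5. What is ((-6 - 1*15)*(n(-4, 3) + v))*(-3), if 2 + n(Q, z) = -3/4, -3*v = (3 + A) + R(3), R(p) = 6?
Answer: -1869/4 ≈ -467.25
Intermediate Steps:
v = -14/3 (v = -((3 + 5) + 6)/3 = -(8 + 6)/3 = -⅓*14 = -14/3 ≈ -4.6667)
n(Q, z) = -11/4 (n(Q, z) = -2 - 3/4 = -2 - 3*¼ = -2 - ¾ = -11/4)
((-6 - 1*15)*(n(-4, 3) + v))*(-3) = ((-6 - 1*15)*(-11/4 - 14/3))*(-3) = ((-6 - 15)*(-89/12))*(-3) = -21*(-89/12)*(-3) = (623/4)*(-3) = -1869/4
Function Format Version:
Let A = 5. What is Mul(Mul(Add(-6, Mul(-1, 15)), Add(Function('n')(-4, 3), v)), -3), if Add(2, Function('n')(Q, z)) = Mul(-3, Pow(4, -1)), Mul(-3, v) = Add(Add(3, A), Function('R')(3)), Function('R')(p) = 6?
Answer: Rational(-1869, 4) ≈ -467.25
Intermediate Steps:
v = Rational(-14, 3) (v = Mul(Rational(-1, 3), Add(Add(3, 5), 6)) = Mul(Rational(-1, 3), Add(8, 6)) = Mul(Rational(-1, 3), 14) = Rational(-14, 3) ≈ -4.6667)
Function('n')(Q, z) = Rational(-11, 4) (Function('n')(Q, z) = Add(-2, Mul(-3, Pow(4, -1))) = Add(-2, Mul(-3, Rational(1, 4))) = Add(-2, Rational(-3, 4)) = Rational(-11, 4))
Mul(Mul(Add(-6, Mul(-1, 15)), Add(Function('n')(-4, 3), v)), -3) = Mul(Mul(Add(-6, Mul(-1, 15)), Add(Rational(-11, 4), Rational(-14, 3))), -3) = Mul(Mul(Add(-6, -15), Rational(-89, 12)), -3) = Mul(Mul(-21, Rational(-89, 12)), -3) = Mul(Rational(623, 4), -3) = Rational(-1869, 4)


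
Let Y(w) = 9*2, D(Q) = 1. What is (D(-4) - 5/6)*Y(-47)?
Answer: 3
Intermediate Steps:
Y(w) = 18
(D(-4) - 5/6)*Y(-47) = (1 - 5/6)*18 = (1 - 5*⅙)*18 = (1 - ⅚)*18 = (⅙)*18 = 3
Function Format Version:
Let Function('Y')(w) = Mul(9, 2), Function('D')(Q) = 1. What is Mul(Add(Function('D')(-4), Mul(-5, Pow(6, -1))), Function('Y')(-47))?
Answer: 3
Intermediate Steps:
Function('Y')(w) = 18
Mul(Add(Function('D')(-4), Mul(-5, Pow(6, -1))), Function('Y')(-47)) = Mul(Add(1, Mul(-5, Pow(6, -1))), 18) = Mul(Add(1, Mul(-5, Rational(1, 6))), 18) = Mul(Add(1, Rational(-5, 6)), 18) = Mul(Rational(1, 6), 18) = 3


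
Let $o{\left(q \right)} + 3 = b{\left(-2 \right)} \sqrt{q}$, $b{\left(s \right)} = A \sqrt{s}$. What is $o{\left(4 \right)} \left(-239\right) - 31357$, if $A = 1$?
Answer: $-30640 - 478 i \sqrt{2} \approx -30640.0 - 675.99 i$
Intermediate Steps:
$b{\left(s \right)} = \sqrt{s}$ ($b{\left(s \right)} = 1 \sqrt{s} = \sqrt{s}$)
$o{\left(q \right)} = -3 + i \sqrt{2} \sqrt{q}$ ($o{\left(q \right)} = -3 + \sqrt{-2} \sqrt{q} = -3 + i \sqrt{2} \sqrt{q}$)
$o{\left(4 \right)} \left(-239\right) - 31357 = \left(-3 + i \sqrt{2} \sqrt{4}\right) \left(-239\right) - 31357 = \left(-3 + i \sqrt{2} \cdot 2\right) \left(-239\right) - 31357 = \left(-3 + 2 i \sqrt{2}\right) \left(-239\right) - 31357 = \left(717 - 478 i \sqrt{2}\right) - 31357 = -30640 - 478 i \sqrt{2}$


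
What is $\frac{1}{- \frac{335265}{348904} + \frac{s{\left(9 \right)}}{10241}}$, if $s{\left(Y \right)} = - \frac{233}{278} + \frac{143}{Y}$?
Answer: $- \frac{4469980455864}{4288675191151} \approx -1.0423$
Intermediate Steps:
$s{\left(Y \right)} = - \frac{233}{278} + \frac{143}{Y}$ ($s{\left(Y \right)} = \left(-233\right) \frac{1}{278} + \frac{143}{Y} = - \frac{233}{278} + \frac{143}{Y}$)
$\frac{1}{- \frac{335265}{348904} + \frac{s{\left(9 \right)}}{10241}} = \frac{1}{- \frac{335265}{348904} + \frac{- \frac{233}{278} + \frac{143}{9}}{10241}} = \frac{1}{\left(-335265\right) \frac{1}{348904} + \left(- \frac{233}{278} + 143 \cdot \frac{1}{9}\right) \frac{1}{10241}} = \frac{1}{- \frac{335265}{348904} + \left(- \frac{233}{278} + \frac{143}{9}\right) \frac{1}{10241}} = \frac{1}{- \frac{335265}{348904} + \frac{37657}{2502} \cdot \frac{1}{10241}} = \frac{1}{- \frac{335265}{348904} + \frac{37657}{25622982}} = \frac{1}{- \frac{4288675191151}{4469980455864}} = - \frac{4469980455864}{4288675191151}$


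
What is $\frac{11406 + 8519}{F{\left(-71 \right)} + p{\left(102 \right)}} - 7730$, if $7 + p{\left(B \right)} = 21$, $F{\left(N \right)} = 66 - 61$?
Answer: $- \frac{126945}{19} \approx -6681.3$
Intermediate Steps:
$F{\left(N \right)} = 5$ ($F{\left(N \right)} = 66 - 61 = 5$)
$p{\left(B \right)} = 14$ ($p{\left(B \right)} = -7 + 21 = 14$)
$\frac{11406 + 8519}{F{\left(-71 \right)} + p{\left(102 \right)}} - 7730 = \frac{11406 + 8519}{5 + 14} - 7730 = \frac{19925}{19} - 7730 = - \frac{126945}{19}$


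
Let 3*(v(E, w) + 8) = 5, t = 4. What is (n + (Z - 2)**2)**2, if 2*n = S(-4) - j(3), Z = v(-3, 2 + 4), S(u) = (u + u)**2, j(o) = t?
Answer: 801025/81 ≈ 9889.2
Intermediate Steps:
j(o) = 4
S(u) = 4*u**2 (S(u) = (2*u)**2 = 4*u**2)
v(E, w) = -19/3 (v(E, w) = -8 + (1/3)*5 = -8 + 5/3 = -19/3)
Z = -19/3 ≈ -6.3333
n = 30 (n = (4*(-4)**2 - 1*4)/2 = (4*16 - 4)/2 = (64 - 4)/2 = (1/2)*60 = 30)
(n + (Z - 2)**2)**2 = (30 + (-19/3 - 2)**2)**2 = (30 + (-25/3)**2)**2 = (30 + 625/9)**2 = (895/9)**2 = 801025/81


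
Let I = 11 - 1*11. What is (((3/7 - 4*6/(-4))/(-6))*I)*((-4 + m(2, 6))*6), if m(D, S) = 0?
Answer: 0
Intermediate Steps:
I = 0 (I = 11 - 11 = 0)
(((3/7 - 4*6/(-4))/(-6))*I)*((-4 + m(2, 6))*6) = (((3/7 - 4*6/(-4))/(-6))*0)*((-4 + 0)*6) = (((3*(1/7) - 24*(-1/4))*(-1/6))*0)*(-4*6) = (((3/7 + 6)*(-1/6))*0)*(-24) = (((45/7)*(-1/6))*0)*(-24) = -15/14*0*(-24) = 0*(-24) = 0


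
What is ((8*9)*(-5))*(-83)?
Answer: 29880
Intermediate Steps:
((8*9)*(-5))*(-83) = (72*(-5))*(-83) = -360*(-83) = 29880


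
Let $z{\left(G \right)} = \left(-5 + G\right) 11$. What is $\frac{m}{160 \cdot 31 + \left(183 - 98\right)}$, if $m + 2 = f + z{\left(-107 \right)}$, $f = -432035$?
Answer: $- \frac{433269}{5045} \approx -85.881$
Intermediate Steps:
$z{\left(G \right)} = -55 + 11 G$
$m = -433269$ ($m = -2 + \left(-432035 + \left(-55 + 11 \left(-107\right)\right)\right) = -2 - 433267 = -433269$)
$\frac{m}{160 \cdot 31 + \left(183 - 98\right)} = - \frac{433269}{160 \cdot 31 + \left(183 - 98\right)} = - \frac{433269}{4960 + \left(183 - 98\right)} = - \frac{433269}{4960 + 85} = - \frac{433269}{5045}$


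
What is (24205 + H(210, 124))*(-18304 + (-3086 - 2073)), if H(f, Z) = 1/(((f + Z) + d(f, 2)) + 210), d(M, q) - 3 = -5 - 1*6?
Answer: -304406169903/536 ≈ -5.6792e+8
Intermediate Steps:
d(M, q) = -8 (d(M, q) = 3 + (-5 - 1*6) = 3 + (-5 - 6) = 3 - 11 = -8)
H(f, Z) = 1/(202 + Z + f) (H(f, Z) = 1/(((f + Z) - 8) + 210) = 1/(((Z + f) - 8) + 210) = 1/((-8 + Z + f) + 210) = 1/(202 + Z + f))
(24205 + H(210, 124))*(-18304 + (-3086 - 2073)) = (24205 + 1/(202 + 124 + 210))*(-18304 + (-3086 - 2073)) = (24205 + 1/536)*(-18304 - 5159) = (24205 + 1/536)*(-23463) = (12973881/536)*(-23463) = -304406169903/536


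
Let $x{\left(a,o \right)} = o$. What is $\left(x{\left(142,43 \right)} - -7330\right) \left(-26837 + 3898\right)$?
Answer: $-169129247$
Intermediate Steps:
$\left(x{\left(142,43 \right)} - -7330\right) \left(-26837 + 3898\right) = \left(43 - -7330\right) \left(-26837 + 3898\right) = \left(43 + \left(-8211 + 15541\right)\right) \left(-22939\right) = \left(43 + 7330\right) \left(-22939\right) = 7373 \left(-22939\right) = -169129247$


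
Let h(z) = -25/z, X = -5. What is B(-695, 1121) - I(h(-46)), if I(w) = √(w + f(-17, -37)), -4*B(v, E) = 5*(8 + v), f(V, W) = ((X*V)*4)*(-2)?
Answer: 3435/4 - I*√1437730/46 ≈ 858.75 - 26.066*I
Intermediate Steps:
f(V, W) = 40*V (f(V, W) = (-5*V*4)*(-2) = -20*V*(-2) = 40*V)
B(v, E) = -10 - 5*v/4 (B(v, E) = -5*(8 + v)/4 = -(40 + 5*v)/4 = -10 - 5*v/4)
I(w) = √(-680 + w) (I(w) = √(w + 40*(-17)) = √(w - 680) = √(-680 + w))
B(-695, 1121) - I(h(-46)) = (-10 - 5/4*(-695)) - √(-680 - 25/(-46)) = (-10 + 3475/4) - √(-680 - 25*(-1/46)) = 3435/4 - √(-680 + 25/46) = 3435/4 - √(-31255/46) = 3435/4 - I*√1437730/46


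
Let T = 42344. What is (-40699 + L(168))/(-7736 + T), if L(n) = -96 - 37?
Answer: -2552/2163 ≈ -1.1798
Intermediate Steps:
L(n) = -133
(-40699 + L(168))/(-7736 + T) = (-40699 - 133)/(-7736 + 42344) = -40832/34608 = -40832*1/34608 = -2552/2163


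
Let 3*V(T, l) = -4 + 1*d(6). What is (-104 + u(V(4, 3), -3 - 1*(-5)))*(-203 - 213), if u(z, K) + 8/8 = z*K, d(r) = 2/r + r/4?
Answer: 398528/9 ≈ 44281.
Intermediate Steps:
d(r) = 2/r + r/4 (d(r) = 2/r + r*(¼) = 2/r + r/4)
V(T, l) = -13/18 (V(T, l) = (-4 + 1*(2/6 + (¼)*6))/3 = (-4 + 1*(2*(⅙) + 3/2))/3 = (-4 + 1*(⅓ + 3/2))/3 = (-4 + 1*(11/6))/3 = (-4 + 11/6)/3 = (⅓)*(-13/6) = -13/18)
u(z, K) = -1 + K*z (u(z, K) = -1 + z*K = -1 + K*z)
(-104 + u(V(4, 3), -3 - 1*(-5)))*(-203 - 213) = (-104 + (-1 + (-3 - 1*(-5))*(-13/18)))*(-203 - 213) = (-104 + (-1 + (-3 + 5)*(-13/18)))*(-416) = (-104 + (-1 + 2*(-13/18)))*(-416) = (-104 + (-1 - 13/9))*(-416) = (-104 - 22/9)*(-416) = -958/9*(-416) = 398528/9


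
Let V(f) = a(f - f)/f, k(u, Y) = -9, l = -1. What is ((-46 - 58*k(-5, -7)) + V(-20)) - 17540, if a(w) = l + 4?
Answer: -341283/20 ≈ -17064.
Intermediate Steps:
a(w) = 3 (a(w) = -1 + 4 = 3)
V(f) = 3/f
((-46 - 58*k(-5, -7)) + V(-20)) - 17540 = ((-46 - 58*(-9)) + 3/(-20)) - 17540 = ((-46 + 522) + 3*(-1/20)) - 17540 = (476 - 3/20) - 17540 = 9517/20 - 17540 = -341283/20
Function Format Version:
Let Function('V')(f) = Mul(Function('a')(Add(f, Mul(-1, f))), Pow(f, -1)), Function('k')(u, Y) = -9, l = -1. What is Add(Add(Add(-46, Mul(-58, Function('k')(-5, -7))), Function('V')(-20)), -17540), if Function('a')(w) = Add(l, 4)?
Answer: Rational(-341283, 20) ≈ -17064.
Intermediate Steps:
Function('a')(w) = 3 (Function('a')(w) = Add(-1, 4) = 3)
Function('V')(f) = Mul(3, Pow(f, -1))
Add(Add(Add(-46, Mul(-58, Function('k')(-5, -7))), Function('V')(-20)), -17540) = Add(Add(Add(-46, Mul(-58, -9)), Mul(3, Pow(-20, -1))), -17540) = Add(Add(Add(-46, 522), Mul(3, Rational(-1, 20))), -17540) = Add(Add(476, Rational(-3, 20)), -17540) = Add(Rational(9517, 20), -17540) = Rational(-341283, 20)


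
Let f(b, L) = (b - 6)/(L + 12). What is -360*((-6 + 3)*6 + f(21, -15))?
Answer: 8280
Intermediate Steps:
f(b, L) = (-6 + b)/(12 + L)
-360*((-6 + 3)*6 + f(21, -15)) = -360*((-6 + 3)*6 + (-6 + 21)/(12 - 15)) = -360*(-3*6 + 15/(-3)) = -360*(-18 - 1/3*15) = -360*(-18 - 5) = -360*(-23) = 8280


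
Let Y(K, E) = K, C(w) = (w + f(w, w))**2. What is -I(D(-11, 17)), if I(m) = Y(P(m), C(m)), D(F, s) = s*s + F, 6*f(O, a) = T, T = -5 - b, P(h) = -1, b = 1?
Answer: 1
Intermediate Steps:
T = -6 (T = -5 - 1*1 = -5 - 1 = -6)
f(O, a) = -1 (f(O, a) = (1/6)*(-6) = -1)
C(w) = (-1 + w)**2 (C(w) = (w - 1)**2 = (-1 + w)**2)
D(F, s) = F + s**2 (D(F, s) = s**2 + F = F + s**2)
I(m) = -1
-I(D(-11, 17)) = -1*(-1) = 1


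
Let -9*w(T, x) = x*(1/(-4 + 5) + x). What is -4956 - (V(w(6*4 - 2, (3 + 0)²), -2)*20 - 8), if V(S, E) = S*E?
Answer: -5348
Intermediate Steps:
w(T, x) = -x*(1 + x)/9 (w(T, x) = -x*(1/(-4 + 5) + x)/9 = -x*(1/1 + x)/9 = -x*(1 + x)/9)
V(S, E) = E*S
-4956 - (V(w(6*4 - 2, (3 + 0)²), -2)*20 - 8) = -4956 - (-(-2)*(3 + 0)²*(1 + (3 + 0)²)/9*20 - 8) = -4956 - (-(-2)*3²*(1 + 3²)/9*20 - 8) = -4956 - (-(-2)*9*(1 + 9)/9*20 - 8) = -4956 - (-(-2)*9*10/9*20 - 8) = -4956 - (-2*(-10)*20 - 8) = -4956 - (20*20 - 8) = -4956 - (400 - 8) = -4956 - 1*392 = -4956 - 392 = -5348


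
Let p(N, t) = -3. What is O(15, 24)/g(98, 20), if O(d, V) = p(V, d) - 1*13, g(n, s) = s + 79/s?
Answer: -320/479 ≈ -0.66806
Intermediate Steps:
O(d, V) = -16 (O(d, V) = -3 - 1*13 = -3 - 13 = -16)
O(15, 24)/g(98, 20) = -16/(20 + 79/20) = -16/479/20 = -16*20/479 = -320/479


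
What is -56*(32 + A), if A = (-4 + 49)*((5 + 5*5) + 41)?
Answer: -180712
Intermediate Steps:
A = 3195 (A = 45*((5 + 25) + 41) = 45*(30 + 41) = 45*71 = 3195)
-56*(32 + A) = -56*(32 + 3195) = -56*3227 = -180712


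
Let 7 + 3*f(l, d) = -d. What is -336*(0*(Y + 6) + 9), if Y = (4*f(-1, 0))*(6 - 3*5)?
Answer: -3024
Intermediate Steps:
f(l, d) = -7/3 - d/3 (f(l, d) = -7/3 + (-d)/3 = -7/3 - d/3)
Y = 84 (Y = (4*(-7/3 - ⅓*0))*(6 - 3*5) = (4*(-7/3 + 0))*(6 - 15) = (4*(-7/3))*(-9) = -28/3*(-9) = 84)
-336*(0*(Y + 6) + 9) = -336*(0*(84 + 6) + 9) = -336*(0*90 + 9) = -336*(0 + 9) = -336*9 = -3024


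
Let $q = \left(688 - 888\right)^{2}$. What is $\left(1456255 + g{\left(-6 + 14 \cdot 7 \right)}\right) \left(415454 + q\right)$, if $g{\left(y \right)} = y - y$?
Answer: $663257164770$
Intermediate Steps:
$q = 40000$ ($q = \left(-200\right)^{2} = 40000$)
$g{\left(y \right)} = 0$
$\left(1456255 + g{\left(-6 + 14 \cdot 7 \right)}\right) \left(415454 + q\right) = \left(1456255 + 0\right) \left(415454 + 40000\right) = 1456255 \cdot 455454 = 663257164770$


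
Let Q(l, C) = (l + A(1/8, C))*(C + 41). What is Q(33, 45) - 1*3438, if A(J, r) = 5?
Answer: -170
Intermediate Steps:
Q(l, C) = (5 + l)*(41 + C) (Q(l, C) = (l + 5)*(C + 41) = (5 + l)*(41 + C))
Q(33, 45) - 1*3438 = (205 + 5*45 + 41*33 + 45*33) - 1*3438 = (205 + 225 + 1353 + 1485) - 3438 = 3268 - 3438 = -170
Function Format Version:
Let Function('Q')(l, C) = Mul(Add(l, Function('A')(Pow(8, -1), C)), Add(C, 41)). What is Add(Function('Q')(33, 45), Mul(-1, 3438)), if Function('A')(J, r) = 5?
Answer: -170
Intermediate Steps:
Function('Q')(l, C) = Mul(Add(5, l), Add(41, C)) (Function('Q')(l, C) = Mul(Add(l, 5), Add(C, 41)) = Mul(Add(5, l), Add(41, C)))
Add(Function('Q')(33, 45), Mul(-1, 3438)) = Add(Add(205, Mul(5, 45), Mul(41, 33), Mul(45, 33)), Mul(-1, 3438)) = Add(Add(205, 225, 1353, 1485), -3438) = Add(3268, -3438) = -170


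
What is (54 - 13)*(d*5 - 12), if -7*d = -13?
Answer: -779/7 ≈ -111.29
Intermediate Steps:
d = 13/7 (d = -⅐*(-13) = 13/7 ≈ 1.8571)
(54 - 13)*(d*5 - 12) = (54 - 13)*((13/7)*5 - 12) = 41*(65/7 - 12) = 41*(-19/7) = -779/7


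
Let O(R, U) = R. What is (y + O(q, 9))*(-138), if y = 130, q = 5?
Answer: -18630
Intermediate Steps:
(y + O(q, 9))*(-138) = (130 + 5)*(-138) = 135*(-138) = -18630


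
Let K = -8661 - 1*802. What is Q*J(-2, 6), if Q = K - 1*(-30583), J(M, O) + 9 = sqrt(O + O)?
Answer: -190080 + 42240*sqrt(3) ≈ -1.1692e+5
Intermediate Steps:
K = -9463 (K = -8661 - 802 = -9463)
J(M, O) = -9 + sqrt(2)*sqrt(O) (J(M, O) = -9 + sqrt(O + O) = -9 + sqrt(2*O) = -9 + sqrt(2)*sqrt(O))
Q = 21120 (Q = -9463 - 1*(-30583) = -9463 + 30583 = 21120)
Q*J(-2, 6) = 21120*(-9 + sqrt(2)*sqrt(6)) = 21120*(-9 + 2*sqrt(3)) = -190080 + 42240*sqrt(3)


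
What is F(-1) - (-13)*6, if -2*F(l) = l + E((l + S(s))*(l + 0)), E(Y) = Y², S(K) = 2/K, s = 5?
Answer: 1958/25 ≈ 78.320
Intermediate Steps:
F(l) = -l/2 - l²*(⅖ + l)²/2 (F(l) = -(l + ((l + 2/5)*(l + 0))²)/2 = -(l + ((l + 2*(⅕))*l)²)/2 = -(l + ((l + ⅖)*l)²)/2 = -(l + ((⅖ + l)*l)²)/2 = -(l + (l*(⅖ + l))²)/2 = -(l + l²*(⅖ + l)²)/2 = -l/2 - l²*(⅖ + l)²/2)
F(-1) - (-13)*6 = (1/50)*(-1)*(-25 - 1*(-1)*(2 + 5*(-1))²) - (-13)*6 = (1/50)*(-1)*(-25 - 1*(-1)*(2 - 5)²) - 13*(-6) = (1/50)*(-1)*(-25 - 1*(-1)*(-3)²) + 78 = (1/50)*(-1)*(-25 - 1*(-1)*9) + 78 = (1/50)*(-1)*(-25 + 9) + 78 = (1/50)*(-1)*(-16) + 78 = 8/25 + 78 = 1958/25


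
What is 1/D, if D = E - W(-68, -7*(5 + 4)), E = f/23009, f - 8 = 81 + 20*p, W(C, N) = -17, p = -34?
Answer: 23009/390562 ≈ 0.058913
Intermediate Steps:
f = -591 (f = 8 + (81 + 20*(-34)) = 8 + (81 - 680) = 8 - 599 = -591)
E = -591/23009 ≈ -0.025686
D = 390562/23009 (D = -591/23009 - 1*(-17) = -591/23009 + 17 = 390562/23009 ≈ 16.974)
1/D = 1/(390562/23009) = 23009/390562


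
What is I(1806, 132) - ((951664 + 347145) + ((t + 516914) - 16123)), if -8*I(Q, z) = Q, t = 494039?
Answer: -9175459/4 ≈ -2.2939e+6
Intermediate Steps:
I(Q, z) = -Q/8
I(1806, 132) - ((951664 + 347145) + ((t + 516914) - 16123)) = -1/8*1806 - ((951664 + 347145) + ((494039 + 516914) - 16123)) = -903/4 - (1298809 + (1010953 - 16123)) = -903/4 - (1298809 + 994830) = -903/4 - 1*2293639 = -903/4 - 2293639 = -9175459/4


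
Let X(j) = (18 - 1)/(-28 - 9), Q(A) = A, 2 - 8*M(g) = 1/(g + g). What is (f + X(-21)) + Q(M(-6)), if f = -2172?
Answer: -7715651/3552 ≈ -2172.2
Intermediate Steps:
M(g) = ¼ - 1/(16*g) (M(g) = ¼ - 1/(8*(g + g)) = ¼ - 1/(2*g)/8 = ¼ - 1/(16*g))
X(j) = -17/37 (X(j) = 17/(-37) = 17*(-1/37) = -17/37)
(f + X(-21)) + Q(M(-6)) = (-2172 - 17/37) + (1/16)*(-1 + 4*(-6))/(-6) = -80381/37 + (1/16)*(-⅙)*(-1 - 24) = -80381/37 + (1/16)*(-⅙)*(-25) = -80381/37 + 25/96 = -7715651/3552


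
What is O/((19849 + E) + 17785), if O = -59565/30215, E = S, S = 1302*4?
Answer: -11913/258894206 ≈ -4.6015e-5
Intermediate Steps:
S = 5208
E = 5208
O = -11913/6043 (O = -59565/30215 = -1*11913/6043 = -11913/6043 ≈ -1.9714)
O/((19849 + E) + 17785) = -11913/(6043*((19849 + 5208) + 17785)) = -11913/(6043*(25057 + 17785)) = -11913/6043/42842 = -11913/6043*1/42842 = -11913/258894206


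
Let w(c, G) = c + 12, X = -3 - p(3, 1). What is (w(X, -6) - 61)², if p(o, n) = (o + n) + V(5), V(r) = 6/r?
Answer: 81796/25 ≈ 3271.8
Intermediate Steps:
p(o, n) = 6/5 + n + o (p(o, n) = (o + n) + 6/5 = (n + o) + 6*(⅕) = (n + o) + 6/5 = 6/5 + n + o)
X = -41/5 (X = -3 - (6/5 + 1 + 3) = -3 - 1*26/5 = -3 - 26/5 = -41/5 ≈ -8.2000)
w(c, G) = 12 + c
(w(X, -6) - 61)² = ((12 - 41/5) - 61)² = (19/5 - 61)² = (-286/5)² = 81796/25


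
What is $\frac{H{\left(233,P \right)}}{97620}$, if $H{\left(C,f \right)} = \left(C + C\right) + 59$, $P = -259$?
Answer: $\frac{35}{6508} \approx 0.005378$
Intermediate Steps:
$H{\left(C,f \right)} = 59 + 2 C$ ($H{\left(C,f \right)} = 2 C + 59 = 59 + 2 C$)
$\frac{H{\left(233,P \right)}}{97620} = \frac{59 + 2 \cdot 233}{97620} = \left(59 + 466\right) \frac{1}{97620} = 525 \cdot \frac{1}{97620} = \frac{35}{6508}$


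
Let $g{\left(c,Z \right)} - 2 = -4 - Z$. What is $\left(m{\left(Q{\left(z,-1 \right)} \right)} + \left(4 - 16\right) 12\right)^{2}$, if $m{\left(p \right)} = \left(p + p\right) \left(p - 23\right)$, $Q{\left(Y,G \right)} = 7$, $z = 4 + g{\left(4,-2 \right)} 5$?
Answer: $135424$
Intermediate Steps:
$g{\left(c,Z \right)} = -2 - Z$ ($g{\left(c,Z \right)} = 2 - \left(4 + Z\right) = -2 - Z$)
$z = 4$ ($z = 4 + \left(-2 - -2\right) 5 = 4 + \left(-2 + 2\right) 5 = 4 + 0 \cdot 5 = 4 + 0 = 4$)
$m{\left(p \right)} = 2 p \left(-23 + p\right)$
$\left(m{\left(Q{\left(z,-1 \right)} \right)} + \left(4 - 16\right) 12\right)^{2} = \left(2 \cdot 7 \left(-23 + 7\right) + \left(4 - 16\right) 12\right)^{2} = \left(2 \cdot 7 \left(-16\right) - 144\right)^{2} = \left(-224 - 144\right)^{2} = \left(-368\right)^{2} = 135424$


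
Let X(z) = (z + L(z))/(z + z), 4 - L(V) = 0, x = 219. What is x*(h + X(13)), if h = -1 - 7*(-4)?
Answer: 157461/26 ≈ 6056.2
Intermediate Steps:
L(V) = 4 (L(V) = 4 - 1*0 = 4 + 0 = 4)
X(z) = (4 + z)/(2*z) (X(z) = (z + 4)/(z + z) = (4 + z)/((2*z)) = (4 + z)*(1/(2*z)) = (4 + z)/(2*z))
h = 27 (h = -1 + 28 = 27)
x*(h + X(13)) = 219*(27 + (1/2)*(4 + 13)/13) = 219*(27 + (1/2)*(1/13)*17) = 219*(27 + 17/26) = 219*(719/26) = 157461/26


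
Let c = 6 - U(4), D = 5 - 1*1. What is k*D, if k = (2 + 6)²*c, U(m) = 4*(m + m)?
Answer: -6656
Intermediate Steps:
U(m) = 8*m (U(m) = 4*(2*m) = 8*m)
D = 4 (D = 5 - 1 = 4)
c = -26 (c = 6 - 8*4 = 6 - 1*32 = 6 - 32 = -26)
k = -1664 (k = (2 + 6)²*(-26) = 8²*(-26) = 64*(-26) = -1664)
k*D = -1664*4 = -6656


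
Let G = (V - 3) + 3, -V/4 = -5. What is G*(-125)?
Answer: -2500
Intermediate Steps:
V = 20 (V = -4*(-5) = 20)
G = 20 (G = (20 - 3) + 3 = 17 + 3 = 20)
G*(-125) = 20*(-125) = -2500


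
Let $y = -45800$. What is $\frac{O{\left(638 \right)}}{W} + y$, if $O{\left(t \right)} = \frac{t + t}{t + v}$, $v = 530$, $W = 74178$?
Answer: $- \frac{992026900481}{21659976} \approx -45800.0$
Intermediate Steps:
$O{\left(t \right)} = \frac{2 t}{530 + t}$ ($O{\left(t \right)} = \frac{t + t}{t + 530} = \frac{2 t}{530 + t}$)
$\frac{O{\left(638 \right)}}{W} + y = \frac{2 \cdot 638 \frac{1}{530 + 638}}{74178} - 45800 = 2 \cdot 638 \cdot \frac{1}{1168} \cdot \frac{1}{74178} - 45800 = \frac{319}{292} \cdot \frac{1}{74178} - 45800 = \frac{319}{21659976} - 45800 = - \frac{992026900481}{21659976}$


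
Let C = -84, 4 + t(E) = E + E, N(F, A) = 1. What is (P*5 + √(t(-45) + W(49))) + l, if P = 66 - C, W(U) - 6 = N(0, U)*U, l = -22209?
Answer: -21459 + I*√39 ≈ -21459.0 + 6.245*I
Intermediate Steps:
t(E) = -4 + 2*E (t(E) = -4 + (E + E) = -4 + 2*E)
W(U) = 6 + U (W(U) = 6 + 1*U = 6 + U)
P = 150 (P = 66 - 1*(-84) = 66 + 84 = 150)
(P*5 + √(t(-45) + W(49))) + l = (150*5 + √((-4 + 2*(-45)) + (6 + 49))) - 22209 = (750 + √((-4 - 90) + 55)) - 22209 = (750 + √(-94 + 55)) - 22209 = (750 + √(-39)) - 22209 = (750 + I*√39) - 22209 = -21459 + I*√39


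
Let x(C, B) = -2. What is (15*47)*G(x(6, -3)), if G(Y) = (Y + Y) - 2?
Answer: -4230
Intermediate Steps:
G(Y) = -2 + 2*Y (G(Y) = 2*Y - 2 = -2 + 2*Y)
(15*47)*G(x(6, -3)) = (15*47)*(-2 + 2*(-2)) = 705*(-2 - 4) = 705*(-6) = -4230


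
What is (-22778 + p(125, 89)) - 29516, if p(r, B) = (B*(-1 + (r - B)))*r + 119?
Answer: 337200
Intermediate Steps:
p(r, B) = 119 + B*r*(-1 + r - B) (p(r, B) = (B*(-1 + r - B))*r + 119 = B*r*(-1 + r - B) + 119 = 119 + B*r*(-1 + r - B))
(-22778 + p(125, 89)) - 29516 = (-22778 + (119 + 89*125² - 1*89*125 - 1*125*89²)) - 29516 = (-22778 + (119 + 89*15625 - 11125 - 1*125*7921)) - 29516 = (-22778 + (119 + 1390625 - 11125 - 990125)) - 29516 = (-22778 + 389494) - 29516 = 366716 - 29516 = 337200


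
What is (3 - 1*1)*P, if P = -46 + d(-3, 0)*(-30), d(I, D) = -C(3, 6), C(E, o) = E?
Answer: 88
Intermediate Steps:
d(I, D) = -3 (d(I, D) = -1*3 = -3)
P = 44 (P = -46 - 3*(-30) = -46 + 90 = 44)
(3 - 1*1)*P = (3 - 1*1)*44 = (3 - 1)*44 = 2*44 = 88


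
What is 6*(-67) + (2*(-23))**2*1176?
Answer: 2488014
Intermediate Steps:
6*(-67) + (2*(-23))**2*1176 = -402 + (-46)**2*1176 = -402 + 2116*1176 = -402 + 2488416 = 2488014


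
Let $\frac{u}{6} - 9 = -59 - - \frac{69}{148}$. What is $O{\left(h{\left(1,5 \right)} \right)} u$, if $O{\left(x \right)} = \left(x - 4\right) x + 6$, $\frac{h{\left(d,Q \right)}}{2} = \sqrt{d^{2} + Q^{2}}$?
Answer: $- \frac{1209615}{37} + \frac{87972 \sqrt{26}}{37} \approx -20569.0$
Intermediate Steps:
$h{\left(d,Q \right)} = 2 \sqrt{Q^{2} + d^{2}}$ ($h{\left(d,Q \right)} = 2 \sqrt{d^{2} + Q^{2}} = 2 \sqrt{Q^{2} + d^{2}}$)
$O{\left(x \right)} = 6 + x \left(-4 + x\right)$ ($O{\left(x \right)} = \left(-4 + x\right) x + 6 = x \left(-4 + x\right) + 6 = 6 + x \left(-4 + x\right)$)
$u = - \frac{21993}{74}$ ($u = 54 + 6 \left(-59 - - \frac{69}{148}\right) = 54 + 6 \left(-59 + \frac{69}{148}\right) = 54 + 6 \left(- \frac{8663}{148}\right) = 54 - \frac{25989}{74} = - \frac{21993}{74} \approx -297.2$)
$O{\left(h{\left(1,5 \right)} \right)} u = \left(6 + \left(2 \sqrt{5^{2} + 1^{2}}\right)^{2} - 4 \cdot 2 \sqrt{5^{2} + 1^{2}}\right) \left(- \frac{21993}{74}\right) = \left(6 + \left(2 \sqrt{25 + 1}\right)^{2} - 4 \cdot 2 \sqrt{25 + 1}\right) \left(- \frac{21993}{74}\right) = \left(6 + \left(2 \sqrt{26}\right)^{2} - 4 \cdot 2 \sqrt{26}\right) \left(- \frac{21993}{74}\right) = \left(6 + 104 - 8 \sqrt{26}\right) \left(- \frac{21993}{74}\right) = \left(110 - 8 \sqrt{26}\right) \left(- \frac{21993}{74}\right) = - \frac{1209615}{37} + \frac{87972 \sqrt{26}}{37}$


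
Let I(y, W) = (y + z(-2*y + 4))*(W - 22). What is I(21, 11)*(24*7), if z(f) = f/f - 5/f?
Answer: -777084/19 ≈ -40899.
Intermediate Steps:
z(f) = 1 - 5/f
I(y, W) = (-22 + W)*(y + (-1 - 2*y)/(4 - 2*y)) (I(y, W) = (y + (-5 + (-2*y + 4))/(-2*y + 4))*(W - 22) = (y + (-5 + (4 - 2*y))/(4 - 2*y))*(-22 + W) = (y + (-1 - 2*y)/(4 - 2*y))*(-22 + W) = (-22 + W)*(y + (-1 - 2*y)/(4 - 2*y)))
I(21, 11)*(24*7) = ((-11 - 22*21 + (1/2)*11*(1 + 2*21) + 21*(-22 + 11)*(-2 + 21))/(-2 + 21))*(24*7) = ((-11 - 462 + (1/2)*11*(1 + 42) + 21*(-11)*19)/19)*168 = ((-11 - 462 + (1/2)*11*43 - 4389)/19)*168 = ((-11 - 462 + 473/2 - 4389)/19)*168 = ((1/19)*(-9251/2))*168 = -9251/38*168 = -777084/19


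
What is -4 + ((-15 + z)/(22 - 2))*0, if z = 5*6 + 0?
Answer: -4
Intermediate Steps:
z = 30 (z = 30 + 0 = 30)
-4 + ((-15 + z)/(22 - 2))*0 = -4 + ((-15 + 30)/(22 - 2))*0 = -4 + (15/20)*0 = -4 + (15*(1/20))*0 = -4 + (3/4)*0 = -4 + 0 = -4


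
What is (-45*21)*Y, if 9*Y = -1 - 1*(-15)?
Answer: -1470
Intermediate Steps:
Y = 14/9 (Y = (-1 - 1*(-15))/9 = (-1 + 15)/9 = (⅑)*14 = 14/9 ≈ 1.5556)
(-45*21)*Y = -45*21*(14/9) = -945*14/9 = -1470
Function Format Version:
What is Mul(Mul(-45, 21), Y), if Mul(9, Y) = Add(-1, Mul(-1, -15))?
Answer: -1470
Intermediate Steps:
Y = Rational(14, 9) (Y = Mul(Rational(1, 9), Add(-1, Mul(-1, -15))) = Mul(Rational(1, 9), Add(-1, 15)) = Mul(Rational(1, 9), 14) = Rational(14, 9) ≈ 1.5556)
Mul(Mul(-45, 21), Y) = Mul(Mul(-45, 21), Rational(14, 9)) = Mul(-945, Rational(14, 9)) = -1470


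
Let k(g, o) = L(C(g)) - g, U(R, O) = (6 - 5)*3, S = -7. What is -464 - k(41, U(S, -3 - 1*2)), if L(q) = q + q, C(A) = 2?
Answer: -427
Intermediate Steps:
L(q) = 2*q
U(R, O) = 3 (U(R, O) = 1*3 = 3)
k(g, o) = 4 - g (k(g, o) = 2*2 - g = 4 - g)
-464 - k(41, U(S, -3 - 1*2)) = -464 - (4 - 1*41) = -464 - (4 - 41) = -464 - 1*(-37) = -464 + 37 = -427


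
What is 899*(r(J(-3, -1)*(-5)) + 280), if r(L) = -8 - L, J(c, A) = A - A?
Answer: 244528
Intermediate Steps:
J(c, A) = 0
899*(r(J(-3, -1)*(-5)) + 280) = 899*((-8 - 0*(-5)) + 280) = 899*((-8 - 1*0) + 280) = 899*((-8 + 0) + 280) = 899*(-8 + 280) = 899*272 = 244528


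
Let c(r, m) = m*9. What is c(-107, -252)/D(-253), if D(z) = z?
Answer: 2268/253 ≈ 8.9644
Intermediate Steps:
c(r, m) = 9*m
c(-107, -252)/D(-253) = (9*(-252))/(-253) = -2268*(-1/253) = 2268/253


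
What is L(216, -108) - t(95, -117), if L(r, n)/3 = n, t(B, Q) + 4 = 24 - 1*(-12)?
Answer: -356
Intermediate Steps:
t(B, Q) = 32 (t(B, Q) = -4 + (24 - 1*(-12)) = -4 + (24 + 12) = -4 + 36 = 32)
L(r, n) = 3*n
L(216, -108) - t(95, -117) = 3*(-108) - 1*32 = -324 - 32 = -356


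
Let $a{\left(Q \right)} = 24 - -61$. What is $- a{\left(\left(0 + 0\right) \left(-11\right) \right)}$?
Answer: $-85$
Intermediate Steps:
$a{\left(Q \right)} = 85$ ($a{\left(Q \right)} = 24 + 61 = 85$)
$- a{\left(\left(0 + 0\right) \left(-11\right) \right)} = \left(-1\right) 85 = -85$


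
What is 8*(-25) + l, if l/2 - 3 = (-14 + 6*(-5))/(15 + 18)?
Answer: -590/3 ≈ -196.67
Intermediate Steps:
l = 10/3 (l = 6 + 2*((-14 + 6*(-5))/(15 + 18)) = 6 + 2*((-14 - 30)/33) = 6 + 2*(-44*1/33) = 6 + 2*(-4/3) = 6 - 8/3 = 10/3 ≈ 3.3333)
8*(-25) + l = 8*(-25) + 10/3 = -200 + 10/3 = -590/3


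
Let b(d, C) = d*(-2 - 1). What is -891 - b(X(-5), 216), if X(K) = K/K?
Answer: -888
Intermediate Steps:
X(K) = 1
b(d, C) = -3*d (b(d, C) = d*(-3) = -3*d)
-891 - b(X(-5), 216) = -891 - (-3) = -891 - 1*(-3) = -891 + 3 = -888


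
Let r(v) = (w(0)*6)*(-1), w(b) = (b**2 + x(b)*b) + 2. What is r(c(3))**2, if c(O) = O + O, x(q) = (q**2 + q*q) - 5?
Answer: 144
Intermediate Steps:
x(q) = -5 + 2*q**2 (x(q) = (q**2 + q**2) - 5 = 2*q**2 - 5 = -5 + 2*q**2)
w(b) = 2 + b**2 + b*(-5 + 2*b**2) (w(b) = (b**2 + (-5 + 2*b**2)*b) + 2 = (b**2 + b*(-5 + 2*b**2)) + 2 = 2 + b**2 + b*(-5 + 2*b**2))
c(O) = 2*O
r(v) = -12 (r(v) = ((2 + 0**2 + 0*(-5 + 2*0**2))*6)*(-1) = ((2 + 0 + 0*(-5 + 2*0))*6)*(-1) = ((2 + 0 + 0*(-5 + 0))*6)*(-1) = ((2 + 0 + 0*(-5))*6)*(-1) = ((2 + 0 + 0)*6)*(-1) = (2*6)*(-1) = 12*(-1) = -12)
r(c(3))**2 = (-12)**2 = 144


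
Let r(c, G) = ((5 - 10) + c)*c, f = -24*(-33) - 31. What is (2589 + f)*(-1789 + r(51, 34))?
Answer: 1865950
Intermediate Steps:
f = 761 (f = 792 - 31 = 761)
r(c, G) = c*(-5 + c) (r(c, G) = (-5 + c)*c = c*(-5 + c))
(2589 + f)*(-1789 + r(51, 34)) = (2589 + 761)*(-1789 + 51*(-5 + 51)) = 3350*(-1789 + 51*46) = 3350*(-1789 + 2346) = 3350*557 = 1865950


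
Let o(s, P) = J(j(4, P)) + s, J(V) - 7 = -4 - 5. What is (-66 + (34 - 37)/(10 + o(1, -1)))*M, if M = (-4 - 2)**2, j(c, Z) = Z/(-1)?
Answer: -2388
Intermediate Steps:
j(c, Z) = -Z (j(c, Z) = Z*(-1) = -Z)
J(V) = -2 (J(V) = 7 + (-4 - 5) = 7 - 9 = -2)
o(s, P) = -2 + s
M = 36 (M = (-6)**2 = 36)
(-66 + (34 - 37)/(10 + o(1, -1)))*M = (-66 + (34 - 37)/(10 + (-2 + 1)))*36 = (-66 - 3/(10 - 1))*36 = (-66 - 3/9)*36 = (-66 - 3*1/9)*36 = (-66 - 1/3)*36 = -199/3*36 = -2388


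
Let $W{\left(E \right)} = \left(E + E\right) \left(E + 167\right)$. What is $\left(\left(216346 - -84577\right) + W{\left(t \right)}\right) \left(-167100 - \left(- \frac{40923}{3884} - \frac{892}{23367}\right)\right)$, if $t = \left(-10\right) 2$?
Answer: $- \frac{4474210997506425833}{90757428} \approx -4.9299 \cdot 10^{10}$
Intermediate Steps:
$t = -20$
$W{\left(E \right)} = 2 E \left(167 + E\right)$
$\left(\left(216346 - -84577\right) + W{\left(t \right)}\right) \left(-167100 - \left(- \frac{40923}{3884} - \frac{892}{23367}\right)\right) = \left(\left(216346 - -84577\right) + 2 \left(-20\right) \left(167 - 20\right)\right) \left(-167100 - \left(- \frac{40923}{3884} - \frac{892}{23367}\right)\right) = \left(\left(216346 + 84577\right) + 2 \left(-20\right) 147\right) \left(-167100 - - \frac{959712269}{90757428}\right) = \left(300923 - 5880\right) \left(-167100 + \left(\frac{40923}{3884} + \frac{892}{23367}\right)\right) = 295043 \left(-167100 + \frac{959712269}{90757428}\right) = 295043 \left(- \frac{15164606506531}{90757428}\right) = - \frac{4474210997506425833}{90757428}$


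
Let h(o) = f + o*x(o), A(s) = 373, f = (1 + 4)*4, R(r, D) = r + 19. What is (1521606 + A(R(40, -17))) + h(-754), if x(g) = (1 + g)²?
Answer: -426002787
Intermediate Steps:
R(r, D) = 19 + r
f = 20 (f = 5*4 = 20)
h(o) = 20 + o*(1 + o)²
(1521606 + A(R(40, -17))) + h(-754) = (1521606 + 373) + (20 - 754*(1 - 754)²) = 1521979 + (20 - 754*(-753)²) = 1521979 + (20 - 754*567009) = 1521979 + (20 - 427524786) = 1521979 - 427524766 = -426002787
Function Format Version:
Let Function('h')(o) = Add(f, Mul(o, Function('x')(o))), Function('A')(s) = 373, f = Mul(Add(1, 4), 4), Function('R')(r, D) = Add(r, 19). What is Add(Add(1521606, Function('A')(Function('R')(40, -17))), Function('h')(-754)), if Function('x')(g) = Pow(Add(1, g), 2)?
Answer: -426002787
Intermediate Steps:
Function('R')(r, D) = Add(19, r)
f = 20 (f = Mul(5, 4) = 20)
Function('h')(o) = Add(20, Mul(o, Pow(Add(1, o), 2)))
Add(Add(1521606, Function('A')(Function('R')(40, -17))), Function('h')(-754)) = Add(Add(1521606, 373), Add(20, Mul(-754, Pow(Add(1, -754), 2)))) = Add(1521979, Add(20, Mul(-754, Pow(-753, 2)))) = Add(1521979, Add(20, Mul(-754, 567009))) = Add(1521979, Add(20, -427524786)) = Add(1521979, -427524766) = -426002787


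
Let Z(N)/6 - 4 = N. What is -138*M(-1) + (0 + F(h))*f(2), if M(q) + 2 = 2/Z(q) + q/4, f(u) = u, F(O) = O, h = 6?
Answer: 1843/6 ≈ 307.17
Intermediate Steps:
Z(N) = 24 + 6*N
M(q) = -2 + 2/(24 + 6*q) + q/4 (M(q) = -2 + (2/(24 + 6*q) + q/4) = -2 + 2/(24 + 6*q) + q/4)
-138*M(-1) + (0 + F(h))*f(2) = -23*(4 + 3*(-8 - 1)*(4 - 1))/(2*(4 - 1)) + (0 + 6)*2 = -23*(4 + 3*(-9)*3)/(2*3) + 6*2 = -23*(4 - 81)/(2*3) + 12 = -23*(-77)/(2*3) + 12 = -138*(-77/36) + 12 = 1771/6 + 12 = 1843/6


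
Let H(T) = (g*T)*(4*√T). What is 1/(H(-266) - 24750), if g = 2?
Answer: I/(2*(-12375*I + 1064*√266)) ≈ -1.3621e-5 + 1.91e-5*I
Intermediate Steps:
H(T) = 8*T^(3/2) (H(T) = (2*T)*(4*√T) = 8*T^(3/2))
1/(H(-266) - 24750) = 1/(8*(-266)^(3/2) - 24750) = 1/(8*(-266*I*√266) - 24750) = 1/(-2128*I*√266 - 24750) = 1/(-24750 - 2128*I*√266)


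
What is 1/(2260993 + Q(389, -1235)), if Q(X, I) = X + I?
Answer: 1/2260147 ≈ 4.4245e-7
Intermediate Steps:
Q(X, I) = I + X
1/(2260993 + Q(389, -1235)) = 1/(2260993 + (-1235 + 389)) = 1/(2260993 - 846) = 1/2260147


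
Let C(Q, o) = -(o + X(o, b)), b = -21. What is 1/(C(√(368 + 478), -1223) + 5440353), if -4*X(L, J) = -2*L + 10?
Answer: 1/5442190 ≈ 1.8375e-7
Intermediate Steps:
X(L, J) = -5/2 + L/2 (X(L, J) = -(-2*L + 10)/4 = -(10 - 2*L)/4 = -5/2 + L/2)
C(Q, o) = 5/2 - 3*o/2 (C(Q, o) = -(o + (-5/2 + o/2)) = -(-5/2 + 3*o/2) = 5/2 - 3*o/2)
1/(C(√(368 + 478), -1223) + 5440353) = 1/((5/2 - 3/2*(-1223)) + 5440353) = 1/((5/2 + 3669/2) + 5440353) = 1/(1837 + 5440353) = 1/5442190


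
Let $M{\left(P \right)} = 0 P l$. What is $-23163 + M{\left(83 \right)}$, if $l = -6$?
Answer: $-23163$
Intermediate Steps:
$M{\left(P \right)} = 0$ ($M{\left(P \right)} = 0 P \left(-6\right) = 0 \left(-6\right) = 0$)
$-23163 + M{\left(83 \right)} = -23163 + 0 = -23163$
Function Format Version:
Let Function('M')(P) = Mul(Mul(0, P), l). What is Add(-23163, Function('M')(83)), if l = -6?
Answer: -23163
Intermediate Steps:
Function('M')(P) = 0 (Function('M')(P) = Mul(Mul(0, P), -6) = Mul(0, -6) = 0)
Add(-23163, Function('M')(83)) = Add(-23163, 0) = -23163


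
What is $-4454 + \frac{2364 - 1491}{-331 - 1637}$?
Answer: $- \frac{2922115}{656} \approx -4454.4$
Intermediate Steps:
$-4454 + \frac{2364 - 1491}{-331 - 1637} = -4454 + \frac{873}{-1968} = -4454 + 873 \left(- \frac{1}{1968}\right) = -4454 - \frac{291}{656} = - \frac{2922115}{656}$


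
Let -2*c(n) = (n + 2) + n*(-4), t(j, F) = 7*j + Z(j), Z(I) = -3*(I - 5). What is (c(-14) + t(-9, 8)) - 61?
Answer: -104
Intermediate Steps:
Z(I) = 15 - 3*I (Z(I) = -3*(-5 + I) = 15 - 3*I)
t(j, F) = 15 + 4*j (t(j, F) = 7*j + (15 - 3*j) = 15 + 4*j)
c(n) = -1 + 3*n/2 (c(n) = -((n + 2) + n*(-4))/2 = -((2 + n) - 4*n)/2 = -(2 - 3*n)/2 = -1 + 3*n/2)
(c(-14) + t(-9, 8)) - 61 = ((-1 + (3/2)*(-14)) + (15 + 4*(-9))) - 61 = ((-1 - 21) + (15 - 36)) - 61 = (-22 - 21) - 61 = -43 - 61 = -104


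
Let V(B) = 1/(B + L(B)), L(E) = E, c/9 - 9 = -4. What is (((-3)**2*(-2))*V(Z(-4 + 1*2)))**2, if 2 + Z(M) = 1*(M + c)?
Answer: 81/1681 ≈ 0.048186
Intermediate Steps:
c = 45 (c = 81 + 9*(-4) = 81 - 36 = 45)
Z(M) = 43 + M (Z(M) = -2 + 1*(M + 45) = -2 + 1*(45 + M) = -2 + (45 + M) = 43 + M)
V(B) = 1/(2*B) (V(B) = 1/(B + B) = 1/(2*B))
(((-3)**2*(-2))*V(Z(-4 + 1*2)))**2 = (((-3)**2*(-2))*(1/(2*(43 + (-4 + 1*2)))))**2 = ((9*(-2))*(1/(2*(43 + (-4 + 2)))))**2 = (-9/(43 - 2))**2 = (-9/41)**2 = 81/1681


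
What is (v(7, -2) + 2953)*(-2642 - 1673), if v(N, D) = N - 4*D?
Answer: -12806920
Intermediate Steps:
(v(7, -2) + 2953)*(-2642 - 1673) = ((7 - 4*(-2)) + 2953)*(-2642 - 1673) = ((7 + 8) + 2953)*(-4315) = (15 + 2953)*(-4315) = 2968*(-4315) = -12806920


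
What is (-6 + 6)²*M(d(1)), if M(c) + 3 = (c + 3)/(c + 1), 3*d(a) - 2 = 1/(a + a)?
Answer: 0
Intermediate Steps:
d(a) = ⅔ + 1/(6*a) (d(a) = ⅔ + 1/(3*(a + a)) = ⅔ + 1/(3*((2*a))) = ⅔ + (1/(2*a))/3 = ⅔ + 1/(6*a))
M(c) = -3 + (3 + c)/(1 + c) (M(c) = -3 + (c + 3)/(c + 1) = -3 + (3 + c)/(1 + c))
(-6 + 6)²*M(d(1)) = (-6 + 6)²*(-2*(⅙)*(1 + 4*1)/1/(1 + (⅙)*(1 + 4*1)/1)) = 0²*(-2*(⅙)*1*(1 + 4)/(1 + (⅙)*1*(1 + 4))) = 0*(-2*(⅙)*1*5/(1 + (⅙)*1*5)) = 0*(-2*⅚/(1 + ⅚)) = 0*(-2*⅚/11/6) = 0*(-2*⅚*6/11) = 0*(-10/11) = 0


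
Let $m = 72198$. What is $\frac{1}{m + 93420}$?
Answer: $\frac{1}{165618} \approx 6.038 \cdot 10^{-6}$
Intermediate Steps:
$\frac{1}{m + 93420} = \frac{1}{72198 + 93420} = \frac{1}{165618}$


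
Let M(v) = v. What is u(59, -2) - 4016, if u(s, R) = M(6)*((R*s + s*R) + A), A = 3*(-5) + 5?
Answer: -5492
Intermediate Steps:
A = -10 (A = -15 + 5 = -10)
u(s, R) = -60 + 12*R*s (u(s, R) = 6*((R*s + s*R) - 10) = 6*((R*s + R*s) - 10) = 6*(2*R*s - 10) = 6*(-10 + 2*R*s) = -60 + 12*R*s)
u(59, -2) - 4016 = (-60 + 12*(-2)*59) - 4016 = (-60 - 1416) - 4016 = -1476 - 4016 = -5492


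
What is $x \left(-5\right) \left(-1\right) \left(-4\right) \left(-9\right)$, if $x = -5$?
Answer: $-900$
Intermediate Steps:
$x \left(-5\right) \left(-1\right) \left(-4\right) \left(-9\right) = - 5 \left(-5\right) \left(-1\right) \left(-4\right) \left(-9\right) = - 5 \cdot 5 \left(-4\right) \left(-9\right) = \left(-5\right) \left(-20\right) \left(-9\right) = 100 \left(-9\right) = -900$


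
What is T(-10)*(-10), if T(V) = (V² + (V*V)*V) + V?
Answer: 9100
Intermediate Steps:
T(V) = V + V² + V³ (T(V) = (V² + V²*V) + V = (V² + V³) + V = V + V² + V³)
T(-10)*(-10) = -10*(1 - 10 + (-10)²)*(-10) = -10*(1 - 10 + 100)*(-10) = -10*91*(-10) = -910*(-10) = 9100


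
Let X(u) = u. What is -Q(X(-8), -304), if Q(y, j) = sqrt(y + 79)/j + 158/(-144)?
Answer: 79/72 + sqrt(71)/304 ≈ 1.1249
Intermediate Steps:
Q(y, j) = -79/72 + sqrt(79 + y)/j (Q(y, j) = sqrt(79 + y)/j + 158*(-1/144) = sqrt(79 + y)/j - 79/72 = -79/72 + sqrt(79 + y)/j)
-Q(X(-8), -304) = -(-79/72 + sqrt(79 - 8)/(-304)) = -(-79/72 - sqrt(71)/304) = 79/72 + sqrt(71)/304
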